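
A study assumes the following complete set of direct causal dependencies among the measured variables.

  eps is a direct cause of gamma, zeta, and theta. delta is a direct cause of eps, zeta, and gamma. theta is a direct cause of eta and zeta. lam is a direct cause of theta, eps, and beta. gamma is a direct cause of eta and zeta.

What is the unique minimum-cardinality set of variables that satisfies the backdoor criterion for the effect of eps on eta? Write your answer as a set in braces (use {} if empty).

Variables eligible for adjustment (non-descendants of eps, excluding eps and eta): {beta, delta, lam}.
Backdoor paths from eps to eta:
  P1: eps <- delta -> gamma -> eta
  P2: eps <- delta -> gamma -> zeta <- theta -> eta
  P3: eps <- delta -> zeta <- gamma -> eta
  P4: eps <- delta -> zeta <- theta -> eta
  P5: eps <- lam -> theta -> eta
  P6: eps <- lam -> theta -> zeta <- delta -> gamma -> eta
  P7: eps <- lam -> theta -> zeta <- gamma -> eta
The empty set is not sufficient: P1 (eps <- delta -> gamma -> eta) has no collider blocking it and no conditioned non-collider, so it is open.
Try {delta, lam}:
  P1: blocked at fork node delta ∈ conditioning set.
  P2: blocked at fork node delta ∈ conditioning set.
  P3: blocked at fork node delta ∈ conditioning set.
  P4: blocked at fork node delta ∈ conditioning set.
  P5: blocked at fork node lam ∈ conditioning set.
  P6: blocked at fork node lam ∈ conditioning set.
  P7: blocked at fork node lam ∈ conditioning set.
{delta, lam} contains no descendant of eps and blocks every backdoor path.
Every element of {delta, lam} is needed (dropping delta leaves P1 open; dropping lam leaves P5 open), so no proper subset is valid.
Among all size-2 subsets of the eligible variables, only {delta, lam} blocks every backdoor path, so it is the unique smallest valid adjustment set.

{delta, lam}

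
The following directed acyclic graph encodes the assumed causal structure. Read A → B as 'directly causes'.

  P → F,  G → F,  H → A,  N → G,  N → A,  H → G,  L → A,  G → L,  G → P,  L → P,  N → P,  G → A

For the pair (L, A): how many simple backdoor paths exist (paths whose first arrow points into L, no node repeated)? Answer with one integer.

A backdoor path from L to A is any simple undirected path whose first edge points into L (i.e. leaves L via a parent).
Parents of L: {G}.
Enumerating:
  P1: L <- G <- N -> A
  P2: L <- G <- H -> A
  P3: L <- G -> P <- N -> A
  P4: L <- G -> F <- P <- N -> A
  P5: L <- G -> A
That exhausts the simple backdoor paths. Count: 5.

5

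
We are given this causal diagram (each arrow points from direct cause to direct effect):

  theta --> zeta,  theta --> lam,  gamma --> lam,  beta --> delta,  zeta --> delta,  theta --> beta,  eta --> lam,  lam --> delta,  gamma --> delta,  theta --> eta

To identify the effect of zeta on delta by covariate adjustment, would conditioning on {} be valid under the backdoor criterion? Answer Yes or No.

Backdoor paths from zeta to delta (paths whose first edge points into zeta):
  P1: zeta <- theta -> eta -> lam <- gamma -> delta
  P2: zeta <- theta -> eta -> lam -> delta
  P3: zeta <- theta -> lam <- gamma -> delta
  P4: zeta <- theta -> lam -> delta
  P5: zeta <- theta -> beta -> delta
Condition 1 (no descendant of zeta in the set): holds — descendants of zeta are {delta}; none are in {}.
Condition 2 (every backdoor path blocked by {}):
  P1: blocked at collider lam (neither it nor any descendant is in the conditioning set).
  P2: open — no interior node is in the conditioning set.
  P3: blocked at collider lam (neither it nor any descendant is in the conditioning set).
  P4: open — no interior node is in the conditioning set.
  P5: open — no interior node is in the conditioning set.
{} does not satisfy the backdoor criterion.

No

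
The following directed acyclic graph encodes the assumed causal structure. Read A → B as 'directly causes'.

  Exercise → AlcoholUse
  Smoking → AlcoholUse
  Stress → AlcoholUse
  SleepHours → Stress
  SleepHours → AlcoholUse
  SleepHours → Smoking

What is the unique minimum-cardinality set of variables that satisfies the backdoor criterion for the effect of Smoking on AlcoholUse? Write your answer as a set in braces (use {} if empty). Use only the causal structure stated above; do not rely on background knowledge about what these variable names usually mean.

Variables eligible for adjustment (non-descendants of Smoking, excluding Smoking and AlcoholUse): {Exercise, SleepHours, Stress}.
Backdoor paths from Smoking to AlcoholUse:
  P1: Smoking <- SleepHours -> Stress -> AlcoholUse
  P2: Smoking <- SleepHours -> AlcoholUse
The empty set is not sufficient: P1 (Smoking <- SleepHours -> Stress -> AlcoholUse) has no collider blocking it and no conditioned non-collider, so it is open.
Try {SleepHours}:
  P1: blocked at fork node SleepHours ∈ conditioning set.
  P2: blocked at fork node SleepHours ∈ conditioning set.
{SleepHours} contains no descendant of Smoking and blocks every backdoor path.
No other singleton works — e.g. {Exercise} leaves P1 open — so {SleepHours} is the unique smallest valid adjustment set.

{SleepHours}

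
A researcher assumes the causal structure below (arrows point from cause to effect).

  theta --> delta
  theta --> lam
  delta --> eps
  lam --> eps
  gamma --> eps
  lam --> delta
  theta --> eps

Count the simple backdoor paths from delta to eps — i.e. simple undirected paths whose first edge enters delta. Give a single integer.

A backdoor path from delta to eps is any simple undirected path whose first edge points into delta (i.e. leaves delta via a parent).
Parents of delta: {lam, theta}.
Enumerating:
  P1: delta <- theta -> lam -> eps
  P2: delta <- theta -> eps
  P3: delta <- lam <- theta -> eps
  P4: delta <- lam -> eps
That exhausts the simple backdoor paths. Count: 4.

4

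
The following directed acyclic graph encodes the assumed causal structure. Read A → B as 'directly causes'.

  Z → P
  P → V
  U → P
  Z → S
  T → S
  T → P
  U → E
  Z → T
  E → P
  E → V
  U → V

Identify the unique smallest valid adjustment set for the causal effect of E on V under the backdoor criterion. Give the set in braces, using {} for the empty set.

Variables eligible for adjustment (non-descendants of E, excluding E and V): {S, T, U, Z}.
Backdoor paths from E to V:
  P1: E <- U -> P -> V
  P2: E <- U -> V
The empty set is not sufficient: P1 (E <- U -> P -> V) has no collider blocking it and no conditioned non-collider, so it is open.
Try {U}:
  P1: blocked at fork node U ∈ conditioning set.
  P2: blocked at fork node U ∈ conditioning set.
{U} contains no descendant of E and blocks every backdoor path.
No other singleton works — e.g. {Z} leaves P1 open — so {U} is the unique smallest valid adjustment set.

{U}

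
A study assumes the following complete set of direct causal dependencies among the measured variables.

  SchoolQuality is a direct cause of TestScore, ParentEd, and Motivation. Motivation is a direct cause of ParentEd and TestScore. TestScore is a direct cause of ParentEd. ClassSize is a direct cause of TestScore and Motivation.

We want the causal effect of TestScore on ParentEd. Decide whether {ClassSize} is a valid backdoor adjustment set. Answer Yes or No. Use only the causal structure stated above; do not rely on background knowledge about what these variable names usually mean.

No

Backdoor paths from TestScore to ParentEd (paths whose first edge points into TestScore):
  P1: TestScore <- SchoolQuality -> Motivation -> ParentEd
  P2: TestScore <- SchoolQuality -> ParentEd
  P3: TestScore <- ClassSize -> Motivation <- SchoolQuality -> ParentEd
  P4: TestScore <- ClassSize -> Motivation -> ParentEd
  P5: TestScore <- Motivation <- SchoolQuality -> ParentEd
  P6: TestScore <- Motivation -> ParentEd
Condition 1 (no descendant of TestScore in the set): holds — descendants of TestScore are {ParentEd}; none are in {ClassSize}.
Condition 2 (every backdoor path blocked by {ClassSize}):
  P1: open — no interior node is in the conditioning set.
  P2: open — no interior node is in the conditioning set.
  P3: blocked at fork node ClassSize ∈ conditioning set.
  P4: blocked at fork node ClassSize ∈ conditioning set.
  P5: open — no interior node is in the conditioning set.
  P6: open — no interior node is in the conditioning set.
{ClassSize} does not satisfy the backdoor criterion.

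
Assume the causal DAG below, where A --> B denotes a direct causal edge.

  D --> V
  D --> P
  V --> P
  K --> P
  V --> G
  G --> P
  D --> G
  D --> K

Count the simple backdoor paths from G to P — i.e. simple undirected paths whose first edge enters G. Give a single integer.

A backdoor path from G to P is any simple undirected path whose first edge points into G (i.e. leaves G via a parent).
Parents of G: {D, V}.
Enumerating:
  P1: G <- D -> V -> P
  P2: G <- D -> K -> P
  P3: G <- D -> P
  P4: G <- V <- D -> K -> P
  P5: G <- V <- D -> P
  P6: G <- V -> P
That exhausts the simple backdoor paths. Count: 6.

6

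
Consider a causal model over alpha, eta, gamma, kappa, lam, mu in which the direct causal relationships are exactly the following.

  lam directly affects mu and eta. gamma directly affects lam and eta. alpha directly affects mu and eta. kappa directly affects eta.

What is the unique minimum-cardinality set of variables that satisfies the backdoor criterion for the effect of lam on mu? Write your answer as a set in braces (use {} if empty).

Variables eligible for adjustment (non-descendants of lam, excluding lam and mu): {alpha, gamma, kappa}.
Backdoor paths from lam to mu:
  P1: lam <- gamma -> eta <- alpha -> mu
Each backdoor path contains an unconditioned collider, so every path is already blocked with the empty conditioning set:
  P1: blocked at collider eta (neither it nor any descendant is in the conditioning set).
The empty set is therefore the unique smallest valid set.

{}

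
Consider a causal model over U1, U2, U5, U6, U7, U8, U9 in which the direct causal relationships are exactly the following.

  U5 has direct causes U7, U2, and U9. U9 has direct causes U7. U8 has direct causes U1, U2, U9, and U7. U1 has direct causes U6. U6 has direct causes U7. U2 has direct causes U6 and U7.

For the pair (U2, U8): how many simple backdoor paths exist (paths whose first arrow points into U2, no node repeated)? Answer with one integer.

8

A backdoor path from U2 to U8 is any simple undirected path whose first edge points into U2 (i.e. leaves U2 via a parent).
Parents of U2: {U6, U7}.
Enumerating:
  P1: U2 <- U7 -> U9 -> U8
  P2: U2 <- U7 -> U6 -> U1 -> U8
  P3: U2 <- U7 -> U5 <- U9 -> U8
  P4: U2 <- U7 -> U8
  P5: U2 <- U6 <- U7 -> U9 -> U8
  P6: U2 <- U6 <- U7 -> U5 <- U9 -> U8
  P7: U2 <- U6 <- U7 -> U8
  P8: U2 <- U6 -> U1 -> U8
That exhausts the simple backdoor paths. Count: 8.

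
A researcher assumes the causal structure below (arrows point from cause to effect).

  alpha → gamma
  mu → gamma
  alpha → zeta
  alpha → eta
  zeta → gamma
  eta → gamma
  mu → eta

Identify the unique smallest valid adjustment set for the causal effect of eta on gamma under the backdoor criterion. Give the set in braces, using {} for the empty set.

{alpha, mu}

Variables eligible for adjustment (non-descendants of eta, excluding eta and gamma): {alpha, mu, zeta}.
Backdoor paths from eta to gamma:
  P1: eta <- alpha -> zeta -> gamma
  P2: eta <- alpha -> gamma
  P3: eta <- mu -> gamma
The empty set is not sufficient: P1 (eta <- alpha -> zeta -> gamma) has no collider blocking it and no conditioned non-collider, so it is open.
Try {alpha, mu}:
  P1: blocked at fork node alpha ∈ conditioning set.
  P2: blocked at fork node alpha ∈ conditioning set.
  P3: blocked at fork node mu ∈ conditioning set.
{alpha, mu} contains no descendant of eta and blocks every backdoor path.
Every element of {alpha, mu} is needed (dropping alpha leaves P1 open; dropping mu leaves P3 open), so no proper subset is valid.
Among all size-2 subsets of the eligible variables, only {alpha, mu} blocks every backdoor path, so it is the unique smallest valid adjustment set.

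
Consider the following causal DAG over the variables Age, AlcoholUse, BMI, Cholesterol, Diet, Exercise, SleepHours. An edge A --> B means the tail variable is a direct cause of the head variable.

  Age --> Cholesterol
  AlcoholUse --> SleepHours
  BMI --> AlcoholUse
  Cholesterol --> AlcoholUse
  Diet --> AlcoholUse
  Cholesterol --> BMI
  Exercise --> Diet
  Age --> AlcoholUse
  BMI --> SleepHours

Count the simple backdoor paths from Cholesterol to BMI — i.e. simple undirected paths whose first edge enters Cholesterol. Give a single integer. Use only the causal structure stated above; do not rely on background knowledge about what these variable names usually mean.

A backdoor path from Cholesterol to BMI is any simple undirected path whose first edge points into Cholesterol (i.e. leaves Cholesterol via a parent).
Parents of Cholesterol: {Age}.
Enumerating:
  P1: Cholesterol <- Age -> AlcoholUse <- BMI
  P2: Cholesterol <- Age -> AlcoholUse -> SleepHours <- BMI
That exhausts the simple backdoor paths. Count: 2.

2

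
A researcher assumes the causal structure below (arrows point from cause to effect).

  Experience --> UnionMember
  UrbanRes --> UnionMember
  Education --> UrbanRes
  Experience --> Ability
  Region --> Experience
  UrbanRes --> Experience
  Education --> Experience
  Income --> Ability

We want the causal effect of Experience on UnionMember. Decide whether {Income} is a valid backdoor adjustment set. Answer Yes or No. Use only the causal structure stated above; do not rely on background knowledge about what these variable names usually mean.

Backdoor paths from Experience to UnionMember (paths whose first edge points into Experience):
  P1: Experience <- Education -> UrbanRes -> UnionMember
  P2: Experience <- UrbanRes -> UnionMember
Condition 1 (no descendant of Experience in the set): holds — descendants of Experience are {Ability, UnionMember}; none are in {Income}.
Condition 2 (every backdoor path blocked by {Income}):
  P1: open — no interior node is in the conditioning set.
  P2: open — no interior node is in the conditioning set.
{Income} does not satisfy the backdoor criterion.

No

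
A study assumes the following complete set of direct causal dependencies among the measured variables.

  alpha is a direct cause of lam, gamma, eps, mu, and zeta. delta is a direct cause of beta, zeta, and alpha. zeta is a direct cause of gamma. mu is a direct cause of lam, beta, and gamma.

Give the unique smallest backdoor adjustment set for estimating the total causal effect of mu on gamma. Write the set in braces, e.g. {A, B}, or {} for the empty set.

{alpha}

Variables eligible for adjustment (non-descendants of mu, excluding mu and gamma): {alpha, delta, eps, zeta}.
Backdoor paths from mu to gamma:
  P1: mu <- alpha <- delta -> zeta -> gamma
  P2: mu <- alpha -> zeta -> gamma
  P3: mu <- alpha -> gamma
The empty set is not sufficient: P1 (mu <- alpha <- delta -> zeta -> gamma) has no collider blocking it and no conditioned non-collider, so it is open.
Try {alpha}:
  P1: blocked at chain node alpha ∈ conditioning set.
  P2: blocked at fork node alpha ∈ conditioning set.
  P3: blocked at fork node alpha ∈ conditioning set.
{alpha} contains no descendant of mu and blocks every backdoor path.
No other singleton works — e.g. {delta} leaves P2 open — so {alpha} is the unique smallest valid adjustment set.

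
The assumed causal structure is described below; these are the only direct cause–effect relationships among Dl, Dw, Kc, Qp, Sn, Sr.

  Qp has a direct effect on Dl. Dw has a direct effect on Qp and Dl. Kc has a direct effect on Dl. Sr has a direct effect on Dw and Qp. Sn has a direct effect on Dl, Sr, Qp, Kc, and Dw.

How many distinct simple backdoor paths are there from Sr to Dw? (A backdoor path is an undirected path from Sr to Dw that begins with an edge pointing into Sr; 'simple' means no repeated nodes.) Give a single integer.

7

A backdoor path from Sr to Dw is any simple undirected path whose first edge points into Sr (i.e. leaves Sr via a parent).
Parents of Sr: {Sn}.
Enumerating:
  P1: Sr <- Sn -> Kc -> Dl <- Dw
  P2: Sr <- Sn -> Kc -> Dl <- Qp <- Dw
  P3: Sr <- Sn -> Dw
  P4: Sr <- Sn -> Qp <- Dw
  P5: Sr <- Sn -> Qp -> Dl <- Dw
  P6: Sr <- Sn -> Dl <- Dw
  P7: Sr <- Sn -> Dl <- Qp <- Dw
That exhausts the simple backdoor paths. Count: 7.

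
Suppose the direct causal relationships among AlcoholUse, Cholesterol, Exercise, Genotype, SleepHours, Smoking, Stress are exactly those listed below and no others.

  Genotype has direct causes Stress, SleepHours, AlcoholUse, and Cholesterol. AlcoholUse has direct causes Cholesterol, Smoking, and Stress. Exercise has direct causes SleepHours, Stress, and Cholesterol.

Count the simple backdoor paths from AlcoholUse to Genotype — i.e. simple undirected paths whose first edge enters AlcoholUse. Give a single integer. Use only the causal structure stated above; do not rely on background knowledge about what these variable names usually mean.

6

A backdoor path from AlcoholUse to Genotype is any simple undirected path whose first edge points into AlcoholUse (i.e. leaves AlcoholUse via a parent).
Parents of AlcoholUse: {Cholesterol, Smoking, Stress}.
Enumerating:
  P1: AlcoholUse <- Stress -> Genotype
  P2: AlcoholUse <- Stress -> Exercise <- SleepHours -> Genotype
  P3: AlcoholUse <- Stress -> Exercise <- Cholesterol -> Genotype
  P4: AlcoholUse <- Cholesterol -> Genotype
  P5: AlcoholUse <- Cholesterol -> Exercise <- SleepHours -> Genotype
  P6: AlcoholUse <- Cholesterol -> Exercise <- Stress -> Genotype
That exhausts the simple backdoor paths. Count: 6.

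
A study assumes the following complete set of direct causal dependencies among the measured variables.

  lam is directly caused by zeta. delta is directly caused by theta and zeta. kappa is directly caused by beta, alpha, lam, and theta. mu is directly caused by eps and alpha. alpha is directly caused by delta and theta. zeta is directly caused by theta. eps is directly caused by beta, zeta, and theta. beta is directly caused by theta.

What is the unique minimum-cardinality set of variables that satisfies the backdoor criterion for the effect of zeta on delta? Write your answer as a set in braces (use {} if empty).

Variables eligible for adjustment (non-descendants of zeta, excluding zeta and delta): {beta, theta}.
Backdoor paths from zeta to delta:
  P1: zeta <- theta -> delta
  P2: zeta <- theta -> beta -> eps -> mu <- alpha <- delta
  P3: zeta <- theta -> beta -> kappa <- alpha <- delta
  P4: zeta <- theta -> alpha <- delta
  P5: zeta <- theta -> eps <- beta -> kappa <- alpha <- delta
  P6: zeta <- theta -> eps -> mu <- alpha <- delta
  P7: zeta <- theta -> kappa <- beta -> eps -> mu <- alpha <- delta
  P8: zeta <- theta -> kappa <- alpha <- delta
The empty set is not sufficient: P1 (zeta <- theta -> delta) has no collider blocking it and no conditioned non-collider, so it is open.
Try {theta}:
  P1: blocked at fork node theta ∈ conditioning set.
  P2: blocked at fork node theta ∈ conditioning set.
  P3: blocked at fork node theta ∈ conditioning set.
  P4: blocked at fork node theta ∈ conditioning set.
  P5: blocked at fork node theta ∈ conditioning set.
  P6: blocked at fork node theta ∈ conditioning set.
  P7: blocked at fork node theta ∈ conditioning set.
  P8: blocked at fork node theta ∈ conditioning set.
{theta} contains no descendant of zeta and blocks every backdoor path.
No other singleton works — e.g. {beta} leaves P1 open — so {theta} is the unique smallest valid adjustment set.

{theta}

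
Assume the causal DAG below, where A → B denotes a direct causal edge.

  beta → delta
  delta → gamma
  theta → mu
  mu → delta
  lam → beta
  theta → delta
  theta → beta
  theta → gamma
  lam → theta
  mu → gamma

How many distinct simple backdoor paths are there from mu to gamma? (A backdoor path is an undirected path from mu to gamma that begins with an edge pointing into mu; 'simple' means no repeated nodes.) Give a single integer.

4

A backdoor path from mu to gamma is any simple undirected path whose first edge points into mu (i.e. leaves mu via a parent).
Parents of mu: {theta}.
Enumerating:
  P1: mu <- theta <- lam -> beta -> delta -> gamma
  P2: mu <- theta -> beta -> delta -> gamma
  P3: mu <- theta -> delta -> gamma
  P4: mu <- theta -> gamma
That exhausts the simple backdoor paths. Count: 4.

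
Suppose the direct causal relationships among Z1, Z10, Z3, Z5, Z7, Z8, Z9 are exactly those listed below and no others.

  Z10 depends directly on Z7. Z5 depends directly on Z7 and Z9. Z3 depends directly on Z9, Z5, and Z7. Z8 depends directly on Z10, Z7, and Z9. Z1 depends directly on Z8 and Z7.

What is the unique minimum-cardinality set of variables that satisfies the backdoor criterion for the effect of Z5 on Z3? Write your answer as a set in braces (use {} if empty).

{Z7, Z9}

Variables eligible for adjustment (non-descendants of Z5, excluding Z5 and Z3): {Z1, Z10, Z7, Z8, Z9}.
Backdoor paths from Z5 to Z3:
  P1: Z5 <- Z7 -> Z10 -> Z8 <- Z9 -> Z3
  P2: Z5 <- Z7 -> Z8 <- Z9 -> Z3
  P3: Z5 <- Z7 -> Z3
  P4: Z5 <- Z7 -> Z1 <- Z8 <- Z9 -> Z3
  P5: Z5 <- Z9 -> Z8 <- Z7 -> Z3
  P6: Z5 <- Z9 -> Z8 <- Z10 <- Z7 -> Z3
  P7: Z5 <- Z9 -> Z8 -> Z1 <- Z7 -> Z3
  P8: Z5 <- Z9 -> Z3
The empty set is not sufficient: P3 (Z5 <- Z7 -> Z3) has no collider blocking it and no conditioned non-collider, so it is open.
Try {Z7, Z9}:
  P1: blocked at fork node Z7 ∈ conditioning set.
  P2: blocked at fork node Z7 ∈ conditioning set.
  P3: blocked at fork node Z7 ∈ conditioning set.
  P4: blocked at fork node Z7 ∈ conditioning set.
  P5: blocked at fork node Z9 ∈ conditioning set.
  P6: blocked at fork node Z9 ∈ conditioning set.
  P7: blocked at fork node Z9 ∈ conditioning set.
  P8: blocked at fork node Z9 ∈ conditioning set.
{Z7, Z9} contains no descendant of Z5 and blocks every backdoor path.
Every element of {Z7, Z9} is needed (dropping Z7 leaves P3 open; dropping Z9 leaves P8 open), so no proper subset is valid.
Among all size-2 subsets of the eligible variables, only {Z7, Z9} blocks every backdoor path, so it is the unique smallest valid adjustment set.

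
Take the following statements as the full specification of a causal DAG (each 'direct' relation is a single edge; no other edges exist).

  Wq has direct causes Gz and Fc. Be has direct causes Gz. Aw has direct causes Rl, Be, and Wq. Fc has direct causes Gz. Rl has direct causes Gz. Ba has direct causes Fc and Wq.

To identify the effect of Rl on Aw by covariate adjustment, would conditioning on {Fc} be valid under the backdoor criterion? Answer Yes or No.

No

Backdoor paths from Rl to Aw (paths whose first edge points into Rl):
  P1: Rl <- Gz -> Fc -> Wq -> Aw
  P2: Rl <- Gz -> Fc -> Ba <- Wq -> Aw
  P3: Rl <- Gz -> Be -> Aw
  P4: Rl <- Gz -> Wq -> Aw
Condition 1 (no descendant of Rl in the set): holds — descendants of Rl are {Aw}; none are in {Fc}.
Condition 2 (every backdoor path blocked by {Fc}):
  P1: blocked at chain node Fc ∈ conditioning set.
  P2: blocked at chain node Fc ∈ conditioning set.
  P3: open — no interior node is in the conditioning set.
  P4: open — no interior node is in the conditioning set.
{Fc} does not satisfy the backdoor criterion.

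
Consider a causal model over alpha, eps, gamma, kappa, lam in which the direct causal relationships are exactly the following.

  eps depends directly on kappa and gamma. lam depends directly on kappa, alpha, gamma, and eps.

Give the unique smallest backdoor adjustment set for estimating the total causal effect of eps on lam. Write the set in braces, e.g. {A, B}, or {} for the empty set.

Variables eligible for adjustment (non-descendants of eps, excluding eps and lam): {alpha, gamma, kappa}.
Backdoor paths from eps to lam:
  P1: eps <- kappa -> lam
  P2: eps <- gamma -> lam
The empty set is not sufficient: P1 (eps <- kappa -> lam) has no collider blocking it and no conditioned non-collider, so it is open.
Try {gamma, kappa}:
  P1: blocked at fork node kappa ∈ conditioning set.
  P2: blocked at fork node gamma ∈ conditioning set.
{gamma, kappa} contains no descendant of eps and blocks every backdoor path.
Every element of {gamma, kappa} is needed (dropping gamma leaves P2 open; dropping kappa leaves P1 open), so no proper subset is valid.
Among all size-2 subsets of the eligible variables, only {gamma, kappa} blocks every backdoor path, so it is the unique smallest valid adjustment set.

{gamma, kappa}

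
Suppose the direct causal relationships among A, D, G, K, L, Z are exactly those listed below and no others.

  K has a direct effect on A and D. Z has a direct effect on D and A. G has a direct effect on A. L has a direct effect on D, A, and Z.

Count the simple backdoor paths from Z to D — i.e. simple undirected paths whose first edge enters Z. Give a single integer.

A backdoor path from Z to D is any simple undirected path whose first edge points into Z (i.e. leaves Z via a parent).
Parents of Z: {L}.
Enumerating:
  P1: Z <- L -> D
  P2: Z <- L -> A <- K -> D
That exhausts the simple backdoor paths. Count: 2.

2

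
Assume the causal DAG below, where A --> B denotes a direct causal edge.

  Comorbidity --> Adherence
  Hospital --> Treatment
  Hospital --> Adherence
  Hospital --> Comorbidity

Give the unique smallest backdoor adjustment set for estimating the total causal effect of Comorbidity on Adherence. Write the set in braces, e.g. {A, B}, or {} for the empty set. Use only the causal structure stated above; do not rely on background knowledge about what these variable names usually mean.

{Hospital}

Variables eligible for adjustment (non-descendants of Comorbidity, excluding Comorbidity and Adherence): {Hospital, Treatment}.
Backdoor paths from Comorbidity to Adherence:
  P1: Comorbidity <- Hospital -> Adherence
The empty set is not sufficient: P1 (Comorbidity <- Hospital -> Adherence) has no collider blocking it and no conditioned non-collider, so it is open.
Try {Hospital}:
  P1: blocked at fork node Hospital ∈ conditioning set.
{Hospital} contains no descendant of Comorbidity and blocks every backdoor path.
No other singleton works — e.g. {Treatment} leaves P1 open — so {Hospital} is the unique smallest valid adjustment set.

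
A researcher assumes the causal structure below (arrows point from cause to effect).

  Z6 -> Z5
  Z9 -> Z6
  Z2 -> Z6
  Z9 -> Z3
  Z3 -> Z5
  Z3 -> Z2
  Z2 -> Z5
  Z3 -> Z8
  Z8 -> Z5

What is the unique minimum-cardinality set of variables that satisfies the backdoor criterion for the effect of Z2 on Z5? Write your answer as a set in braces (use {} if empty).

{Z3}

Variables eligible for adjustment (non-descendants of Z2, excluding Z2 and Z5): {Z3, Z8, Z9}.
Backdoor paths from Z2 to Z5:
  P1: Z2 <- Z3 <- Z9 -> Z6 -> Z5
  P2: Z2 <- Z3 -> Z8 -> Z5
  P3: Z2 <- Z3 -> Z5
The empty set is not sufficient: P1 (Z2 <- Z3 <- Z9 -> Z6 -> Z5) has no collider blocking it and no conditioned non-collider, so it is open.
Try {Z3}:
  P1: blocked at chain node Z3 ∈ conditioning set.
  P2: blocked at fork node Z3 ∈ conditioning set.
  P3: blocked at fork node Z3 ∈ conditioning set.
{Z3} contains no descendant of Z2 and blocks every backdoor path.
No other singleton works — e.g. {Z9} leaves P2 open — so {Z3} is the unique smallest valid adjustment set.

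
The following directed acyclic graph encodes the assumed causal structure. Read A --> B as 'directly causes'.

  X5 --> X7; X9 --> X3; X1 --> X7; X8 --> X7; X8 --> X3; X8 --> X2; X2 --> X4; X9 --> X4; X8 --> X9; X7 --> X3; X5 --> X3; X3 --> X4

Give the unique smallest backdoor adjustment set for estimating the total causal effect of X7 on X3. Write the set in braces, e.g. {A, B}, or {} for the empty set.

Variables eligible for adjustment (non-descendants of X7, excluding X7 and X3): {X1, X2, X5, X8, X9}.
Backdoor paths from X7 to X3:
  P1: X7 <- X5 -> X3
  P2: X7 <- X8 -> X2 -> X4 <- X9 -> X3
  P3: X7 <- X8 -> X2 -> X4 <- X3
  P4: X7 <- X8 -> X9 -> X3
  P5: X7 <- X8 -> X9 -> X4 <- X3
  P6: X7 <- X8 -> X3
The empty set is not sufficient: P1 (X7 <- X5 -> X3) has no collider blocking it and no conditioned non-collider, so it is open.
Try {X5, X8}:
  P1: blocked at fork node X5 ∈ conditioning set.
  P2: blocked at fork node X8 ∈ conditioning set.
  P3: blocked at fork node X8 ∈ conditioning set.
  P4: blocked at fork node X8 ∈ conditioning set.
  P5: blocked at fork node X8 ∈ conditioning set.
  P6: blocked at fork node X8 ∈ conditioning set.
{X5, X8} contains no descendant of X7 and blocks every backdoor path.
Every element of {X5, X8} is needed (dropping X5 leaves P1 open; dropping X8 leaves P4 open), so no proper subset is valid.
Among all size-2 subsets of the eligible variables, only {X5, X8} blocks every backdoor path, so it is the unique smallest valid adjustment set.

{X5, X8}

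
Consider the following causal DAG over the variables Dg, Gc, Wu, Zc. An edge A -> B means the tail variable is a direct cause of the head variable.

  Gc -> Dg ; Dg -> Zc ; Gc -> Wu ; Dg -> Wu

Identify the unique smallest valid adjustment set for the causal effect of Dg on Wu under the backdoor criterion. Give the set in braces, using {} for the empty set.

{Gc}

Variables eligible for adjustment (non-descendants of Dg, excluding Dg and Wu): {Gc}.
Backdoor paths from Dg to Wu:
  P1: Dg <- Gc -> Wu
The empty set is not sufficient: P1 (Dg <- Gc -> Wu) has no collider blocking it and no conditioned non-collider, so it is open.
Try {Gc}:
  P1: blocked at fork node Gc ∈ conditioning set.
{Gc} contains no descendant of Dg and blocks every backdoor path.
{Gc} is the unique smallest valid adjustment set.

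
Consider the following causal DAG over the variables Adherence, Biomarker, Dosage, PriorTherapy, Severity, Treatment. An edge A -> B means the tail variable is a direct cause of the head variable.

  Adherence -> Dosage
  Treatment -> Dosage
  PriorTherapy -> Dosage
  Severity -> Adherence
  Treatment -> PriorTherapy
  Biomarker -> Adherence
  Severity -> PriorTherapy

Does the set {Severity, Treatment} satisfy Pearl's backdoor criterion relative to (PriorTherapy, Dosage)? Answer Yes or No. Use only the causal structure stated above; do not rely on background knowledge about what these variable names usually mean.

Yes

Backdoor paths from PriorTherapy to Dosage (paths whose first edge points into PriorTherapy):
  P1: PriorTherapy <- Severity -> Adherence -> Dosage
  P2: PriorTherapy <- Treatment -> Dosage
Condition 1 (no descendant of PriorTherapy in the set): holds — descendants of PriorTherapy are {Dosage}; none are in {Severity, Treatment}.
Condition 2 (every backdoor path blocked by {Severity, Treatment}):
  P1: blocked at fork node Severity ∈ conditioning set.
  P2: blocked at fork node Treatment ∈ conditioning set.
{Severity, Treatment} satisfies the backdoor criterion.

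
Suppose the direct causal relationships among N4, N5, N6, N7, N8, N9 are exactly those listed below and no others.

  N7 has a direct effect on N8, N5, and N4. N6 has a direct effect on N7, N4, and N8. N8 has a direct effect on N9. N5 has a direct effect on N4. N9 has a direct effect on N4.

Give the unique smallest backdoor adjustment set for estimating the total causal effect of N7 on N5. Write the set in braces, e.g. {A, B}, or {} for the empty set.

{}

Variables eligible for adjustment (non-descendants of N7, excluding N7 and N5): {N6}.
Backdoor paths from N7 to N5:
  P1: N7 <- N6 -> N8 -> N9 -> N4 <- N5
  P2: N7 <- N6 -> N4 <- N5
Each backdoor path contains an unconditioned collider, so every path is already blocked with the empty conditioning set:
  P1: blocked at collider N4 (neither it nor any descendant is in the conditioning set).
  P2: blocked at collider N4 (neither it nor any descendant is in the conditioning set).
The empty set is therefore the unique smallest valid set.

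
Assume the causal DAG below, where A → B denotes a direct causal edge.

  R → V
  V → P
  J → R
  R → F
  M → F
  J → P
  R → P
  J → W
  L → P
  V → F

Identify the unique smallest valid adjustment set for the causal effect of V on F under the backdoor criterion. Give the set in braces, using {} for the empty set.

Variables eligible for adjustment (non-descendants of V, excluding V and F): {J, L, M, R, W}.
Backdoor paths from V to F:
  P1: V <- R -> F
The empty set is not sufficient: P1 (V <- R -> F) has no collider blocking it and no conditioned non-collider, so it is open.
Try {R}:
  P1: blocked at fork node R ∈ conditioning set.
{R} contains no descendant of V and blocks every backdoor path.
No other singleton works — e.g. {J} leaves P1 open — so {R} is the unique smallest valid adjustment set.

{R}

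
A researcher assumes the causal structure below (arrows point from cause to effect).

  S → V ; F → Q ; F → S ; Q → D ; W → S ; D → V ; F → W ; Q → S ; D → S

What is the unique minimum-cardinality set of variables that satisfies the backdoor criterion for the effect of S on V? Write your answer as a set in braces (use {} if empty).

{D}

Variables eligible for adjustment (non-descendants of S, excluding S and V): {D, F, Q, W}.
Backdoor paths from S to V:
  P1: S <- F -> Q -> D -> V
  P2: S <- W <- F -> Q -> D -> V
  P3: S <- Q -> D -> V
  P4: S <- D -> V
The empty set is not sufficient: P1 (S <- F -> Q -> D -> V) has no collider blocking it and no conditioned non-collider, so it is open.
Try {D}:
  P1: blocked at chain node D ∈ conditioning set.
  P2: blocked at chain node D ∈ conditioning set.
  P3: blocked at chain node D ∈ conditioning set.
  P4: blocked at fork node D ∈ conditioning set.
{D} contains no descendant of S and blocks every backdoor path.
No other singleton works — e.g. {F} leaves P3 open — so {D} is the unique smallest valid adjustment set.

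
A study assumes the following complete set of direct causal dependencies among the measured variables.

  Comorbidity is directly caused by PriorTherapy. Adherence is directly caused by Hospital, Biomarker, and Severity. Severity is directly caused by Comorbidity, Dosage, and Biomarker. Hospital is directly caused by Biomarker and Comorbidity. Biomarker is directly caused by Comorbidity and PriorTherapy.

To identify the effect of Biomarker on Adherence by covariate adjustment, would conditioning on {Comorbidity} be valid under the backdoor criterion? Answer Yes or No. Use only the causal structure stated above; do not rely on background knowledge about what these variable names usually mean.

Yes

Backdoor paths from Biomarker to Adherence (paths whose first edge points into Biomarker):
  P1: Biomarker <- PriorTherapy -> Comorbidity -> Severity -> Adherence
  P2: Biomarker <- PriorTherapy -> Comorbidity -> Hospital -> Adherence
  P3: Biomarker <- Comorbidity -> Severity -> Adherence
  P4: Biomarker <- Comorbidity -> Hospital -> Adherence
Condition 1 (no descendant of Biomarker in the set): holds — descendants of Biomarker are {Adherence, Hospital, Severity}; none are in {Comorbidity}.
Condition 2 (every backdoor path blocked by {Comorbidity}):
  P1: blocked at chain node Comorbidity ∈ conditioning set.
  P2: blocked at chain node Comorbidity ∈ conditioning set.
  P3: blocked at fork node Comorbidity ∈ conditioning set.
  P4: blocked at fork node Comorbidity ∈ conditioning set.
{Comorbidity} satisfies the backdoor criterion.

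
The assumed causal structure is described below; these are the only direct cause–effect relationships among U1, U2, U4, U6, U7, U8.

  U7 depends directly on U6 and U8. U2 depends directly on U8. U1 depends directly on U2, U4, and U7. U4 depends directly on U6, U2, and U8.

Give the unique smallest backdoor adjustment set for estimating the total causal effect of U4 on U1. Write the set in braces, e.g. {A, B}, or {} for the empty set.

Variables eligible for adjustment (non-descendants of U4, excluding U4 and U1): {U2, U6, U7, U8}.
Backdoor paths from U4 to U1:
  P1: U4 <- U6 -> U7 <- U8 -> U2 -> U1
  P2: U4 <- U6 -> U7 -> U1
  P3: U4 <- U8 -> U2 -> U1
  P4: U4 <- U8 -> U7 -> U1
  P5: U4 <- U2 <- U8 -> U7 -> U1
  P6: U4 <- U2 -> U1
The empty set is not sufficient: P2 (U4 <- U6 -> U7 -> U1) has no collider blocking it and no conditioned non-collider, so it is open.
Try {U2, U7}:
  P1: blocked at chain node U2 ∈ conditioning set.
  P2: blocked at chain node U7 ∈ conditioning set.
  P3: blocked at chain node U2 ∈ conditioning set.
  P4: blocked at chain node U7 ∈ conditioning set.
  P5: blocked at chain node U2 ∈ conditioning set.
  P6: blocked at fork node U2 ∈ conditioning set.
{U2, U7} contains no descendant of U4 and blocks every backdoor path.
Every element of {U2, U7} is needed (dropping U2 leaves P1 open; dropping U7 leaves P2 open), so no proper subset is valid.
Among all size-2 subsets of the eligible variables, only {U2, U7} blocks every backdoor path, so it is the unique smallest valid adjustment set.

{U2, U7}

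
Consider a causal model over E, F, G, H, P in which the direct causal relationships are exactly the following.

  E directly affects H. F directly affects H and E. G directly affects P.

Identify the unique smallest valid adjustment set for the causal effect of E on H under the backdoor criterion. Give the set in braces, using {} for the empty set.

{F}

Variables eligible for adjustment (non-descendants of E, excluding E and H): {F, G, P}.
Backdoor paths from E to H:
  P1: E <- F -> H
The empty set is not sufficient: P1 (E <- F -> H) has no collider blocking it and no conditioned non-collider, so it is open.
Try {F}:
  P1: blocked at fork node F ∈ conditioning set.
{F} contains no descendant of E and blocks every backdoor path.
No other singleton works — e.g. {G} leaves P1 open — so {F} is the unique smallest valid adjustment set.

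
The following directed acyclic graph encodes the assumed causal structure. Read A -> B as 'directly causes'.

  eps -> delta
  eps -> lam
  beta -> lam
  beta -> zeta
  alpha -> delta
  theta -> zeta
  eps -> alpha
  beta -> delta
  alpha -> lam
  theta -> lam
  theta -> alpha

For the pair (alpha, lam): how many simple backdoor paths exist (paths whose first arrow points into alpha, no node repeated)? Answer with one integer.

A backdoor path from alpha to lam is any simple undirected path whose first edge points into alpha (i.e. leaves alpha via a parent).
Parents of alpha: {eps, theta}.
Enumerating:
  P1: alpha <- eps -> delta <- beta -> zeta <- theta -> lam
  P2: alpha <- eps -> delta <- beta -> lam
  P3: alpha <- eps -> lam
  P4: alpha <- theta -> zeta <- beta -> delta <- eps -> lam
  P5: alpha <- theta -> zeta <- beta -> lam
  P6: alpha <- theta -> lam
That exhausts the simple backdoor paths. Count: 6.

6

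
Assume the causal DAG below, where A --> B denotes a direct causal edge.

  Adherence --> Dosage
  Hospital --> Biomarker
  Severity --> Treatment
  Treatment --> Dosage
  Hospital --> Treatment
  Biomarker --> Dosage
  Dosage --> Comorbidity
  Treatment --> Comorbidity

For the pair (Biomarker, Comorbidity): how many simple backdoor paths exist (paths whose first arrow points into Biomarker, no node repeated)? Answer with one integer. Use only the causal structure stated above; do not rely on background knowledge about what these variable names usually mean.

A backdoor path from Biomarker to Comorbidity is any simple undirected path whose first edge points into Biomarker (i.e. leaves Biomarker via a parent).
Parents of Biomarker: {Hospital}.
Enumerating:
  P1: Biomarker <- Hospital -> Treatment -> Dosage -> Comorbidity
  P2: Biomarker <- Hospital -> Treatment -> Comorbidity
That exhausts the simple backdoor paths. Count: 2.

2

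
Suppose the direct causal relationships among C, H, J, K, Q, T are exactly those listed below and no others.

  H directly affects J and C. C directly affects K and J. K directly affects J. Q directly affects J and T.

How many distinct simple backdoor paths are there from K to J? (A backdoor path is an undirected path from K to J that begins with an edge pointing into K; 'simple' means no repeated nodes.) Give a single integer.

2

A backdoor path from K to J is any simple undirected path whose first edge points into K (i.e. leaves K via a parent).
Parents of K: {C}.
Enumerating:
  P1: K <- C <- H -> J
  P2: K <- C -> J
That exhausts the simple backdoor paths. Count: 2.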